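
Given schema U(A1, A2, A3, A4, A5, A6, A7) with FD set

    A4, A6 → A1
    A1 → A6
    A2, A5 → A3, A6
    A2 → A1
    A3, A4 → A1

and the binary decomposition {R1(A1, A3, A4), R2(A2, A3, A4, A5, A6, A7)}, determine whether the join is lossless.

Yes

Common attributes: R1 ∩ R2 = {A3, A4}.
Closure of {A3, A4}: A3, A4 → A1 applies, adding A1; A1 → A6 applies, adding A6. So (A3, A4)⁺ = {A1, A3, A4, A6}.
This closure contains every attribute of R1, so R1 ∩ R2 → R1. The join is lossless.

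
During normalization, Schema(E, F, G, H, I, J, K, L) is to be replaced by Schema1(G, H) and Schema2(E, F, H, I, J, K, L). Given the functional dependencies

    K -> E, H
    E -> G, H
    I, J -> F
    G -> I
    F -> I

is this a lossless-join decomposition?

No

Common attributes: Schema1 ∩ Schema2 = {H}.
No dependency enlarges {H}, so (H)⁺ = {H}.
The closure contains neither all of Schema1 = {G, H} nor all of Schema2 = {E, F, H, I, J, K, L}, so the common attributes are not a superkey of either fragment. The join is lossy.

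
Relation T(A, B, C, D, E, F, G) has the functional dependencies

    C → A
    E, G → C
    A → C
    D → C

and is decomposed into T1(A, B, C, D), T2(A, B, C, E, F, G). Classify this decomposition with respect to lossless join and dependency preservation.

Lossless test: (A, B, C)⁺ = {A, B, C}, which is a superkey of neither fragment — lossy.
Dependency preservation: every FD's attributes lie within a single fragment, so each can be enforced locally — preserved.

lossy but dependency-preserving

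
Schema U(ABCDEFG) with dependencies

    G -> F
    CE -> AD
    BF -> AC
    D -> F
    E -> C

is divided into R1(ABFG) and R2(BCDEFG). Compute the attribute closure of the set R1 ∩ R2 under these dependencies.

ABCFG

R1 ∩ R2 = {BFG}.
BF → AC applies, adding AC
Closure: {ABCFG}.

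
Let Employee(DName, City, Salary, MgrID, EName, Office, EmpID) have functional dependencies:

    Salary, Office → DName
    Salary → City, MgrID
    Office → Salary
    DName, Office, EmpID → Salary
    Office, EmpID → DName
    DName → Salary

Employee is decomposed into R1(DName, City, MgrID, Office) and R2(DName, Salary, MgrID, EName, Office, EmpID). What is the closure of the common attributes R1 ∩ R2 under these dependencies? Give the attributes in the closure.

DName, City, Salary, MgrID, Office

R1 ∩ R2 = {DName, MgrID, Office}.
Office → Salary applies, adding Salary
Salary → City, MgrID applies, adding City
Closure: {DName, City, Salary, MgrID, Office}.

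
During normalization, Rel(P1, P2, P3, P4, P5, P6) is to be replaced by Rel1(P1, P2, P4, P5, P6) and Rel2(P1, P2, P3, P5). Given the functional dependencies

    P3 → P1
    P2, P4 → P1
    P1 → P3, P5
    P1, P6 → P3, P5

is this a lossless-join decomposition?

Yes

Common attributes: Rel1 ∩ Rel2 = {P1, P2, P5}.
Closure of {P1, P2, P5}: P1 → P3, P5 applies, adding P3. So (P1, P2, P5)⁺ = {P1, P2, P3, P5}.
This closure contains every attribute of Rel2, so Rel1 ∩ Rel2 → Rel2. The join is lossless.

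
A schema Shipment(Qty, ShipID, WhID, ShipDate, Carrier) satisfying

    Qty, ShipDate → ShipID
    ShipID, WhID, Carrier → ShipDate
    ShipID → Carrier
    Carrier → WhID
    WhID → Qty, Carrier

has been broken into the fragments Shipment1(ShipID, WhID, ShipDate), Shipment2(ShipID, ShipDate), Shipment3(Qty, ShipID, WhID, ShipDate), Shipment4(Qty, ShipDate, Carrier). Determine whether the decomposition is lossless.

Yes

Chase test. Columns are Qty, ShipID, WhID, ShipDate, Carrier; row i has aⱼ where attribute j ∈ Shipmenti, else bᵢⱼ.
Initial tableau (one row per fragment):
  row 1: b11 a2 a3 a4 b15
  row 2: b21 a2 b23 a4 b25
  row 3: a1 a2 a3 a4 b35
  row 4: a1 b42 b43 a4 a5
Rows 3 and 4 agree on Qty, ShipDate; apply Qty, ShipDate→ShipID and equate their ShipID entries.
Rows 1 and 2 agree on ShipID; apply ShipID→Carrier and equate their Carrier entries.
Rows 1 and 3 agree on ShipID; apply ShipID→Carrier and equate their Carrier entries.
Rows 1 and 4 agree on ShipID; apply ShipID→Carrier and equate their Carrier entries.
Rows 1 and 2 agree on Carrier; apply Carrier→WhID and equate their WhID entries.
Rows 1 and 4 agree on Carrier; apply Carrier→WhID and equate their WhID entries.
Rows 1 and 2 agree on WhID; apply WhID→Qty, Carrier and equate their Qty, Carrier entries.
Rows 1 and 3 agree on WhID; apply WhID→Qty, Carrier and equate their Qty, Carrier entries.
Row 1 is now all distinguished symbols — the join is lossless.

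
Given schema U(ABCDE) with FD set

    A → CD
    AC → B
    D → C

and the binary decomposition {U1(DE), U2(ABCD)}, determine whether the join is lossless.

No

Common attributes: U1 ∩ U2 = {D}.
Closure of {D}: D → C applies, adding C. So (D)⁺ = {CD}.
The closure contains neither all of U1 = {DE} nor all of U2 = {ABCD}, so the common attributes are not a superkey of either fragment. The join is lossy.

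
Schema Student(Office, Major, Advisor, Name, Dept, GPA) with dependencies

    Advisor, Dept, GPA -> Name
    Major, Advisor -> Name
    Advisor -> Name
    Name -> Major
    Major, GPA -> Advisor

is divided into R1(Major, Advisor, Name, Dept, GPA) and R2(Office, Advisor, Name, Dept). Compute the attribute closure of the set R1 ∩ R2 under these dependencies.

Major, Advisor, Name, Dept

R1 ∩ R2 = {Advisor, Name, Dept}.
Name → Major applies, adding Major
Closure: {Major, Advisor, Name, Dept}.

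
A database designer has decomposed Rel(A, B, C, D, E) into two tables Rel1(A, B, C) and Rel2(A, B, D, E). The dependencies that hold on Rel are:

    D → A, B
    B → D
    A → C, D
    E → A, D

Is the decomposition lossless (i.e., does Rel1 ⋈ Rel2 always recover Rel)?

Common attributes: Rel1 ∩ Rel2 = {A, B}.
Closure of {A, B}: B → D applies, adding D; A → C, D applies, adding C. So (A, B)⁺ = {A, B, C, D}.
This closure contains every attribute of Rel1, so Rel1 ∩ Rel2 → Rel1. The join is lossless.

Yes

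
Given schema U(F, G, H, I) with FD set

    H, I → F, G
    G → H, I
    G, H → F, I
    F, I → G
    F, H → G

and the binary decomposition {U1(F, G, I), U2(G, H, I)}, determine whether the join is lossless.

Common attributes: U1 ∩ U2 = {G, I}.
Closure of {G, I}: G → H, I applies, adding H; G, H → F, I applies, adding F. So (G, I)⁺ = {F, G, H, I}.
This closure contains every attribute of U1, so U1 ∩ U2 → U1. The join is lossless.

Yes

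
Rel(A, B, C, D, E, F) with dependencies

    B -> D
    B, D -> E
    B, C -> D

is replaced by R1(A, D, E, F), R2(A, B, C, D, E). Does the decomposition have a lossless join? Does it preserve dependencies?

Lossless test: (A, D, E)⁺ = {A, D, E}, which is a superkey of neither fragment — lossy.
Dependency preservation: every FD's attributes lie within a single fragment, so each can be enforced locally — preserved.

lossy but dependency-preserving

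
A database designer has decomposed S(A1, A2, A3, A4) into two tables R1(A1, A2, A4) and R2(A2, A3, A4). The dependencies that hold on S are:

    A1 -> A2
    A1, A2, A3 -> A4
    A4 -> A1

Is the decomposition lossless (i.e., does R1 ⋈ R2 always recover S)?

Yes

Common attributes: R1 ∩ R2 = {A2, A4}.
Closure of {A2, A4}: A4 → A1 applies, adding A1. So (A2, A4)⁺ = {A1, A2, A4}.
This closure contains every attribute of R1, so R1 ∩ R2 → R1. The join is lossless.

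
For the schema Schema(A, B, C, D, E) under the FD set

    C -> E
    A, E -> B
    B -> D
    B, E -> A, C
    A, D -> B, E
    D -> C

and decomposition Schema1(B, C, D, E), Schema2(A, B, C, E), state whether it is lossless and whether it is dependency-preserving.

lossless and dependency-preserving

Lossless test: (B, C, E)⁺ = {A, B, C, D, E}, which contains all of one fragment — lossless.
Dependency preservation: A, D → B, E is not contained in any single fragment, but the restricted closure of its left-hand side across the fragments still reaches the right-hand side; the remaining FDs each lie inside some fragment. All dependencies are preserved.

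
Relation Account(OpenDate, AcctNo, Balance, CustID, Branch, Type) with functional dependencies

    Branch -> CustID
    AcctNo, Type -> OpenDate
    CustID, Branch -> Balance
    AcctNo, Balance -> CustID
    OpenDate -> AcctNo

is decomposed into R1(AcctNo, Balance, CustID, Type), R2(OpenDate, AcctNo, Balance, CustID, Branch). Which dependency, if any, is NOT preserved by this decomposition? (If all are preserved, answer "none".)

AcctNo, Type -> OpenDate

Check AcctNo, Type → OpenDate: no single fragment contains all of {OpenDate, AcctNo, Type}, and the restricted closure of {AcctNo, Type} across the fragments never reaches {OpenDate}.
Branch → CustID is preserved.
CustID, Branch → Balance is preserved.
AcctNo, Balance → CustID is preserved.
OpenDate → AcctNo is preserved.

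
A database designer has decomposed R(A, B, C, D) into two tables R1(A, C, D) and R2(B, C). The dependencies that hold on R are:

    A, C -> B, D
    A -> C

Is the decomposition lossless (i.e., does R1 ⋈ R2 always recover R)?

Common attributes: R1 ∩ R2 = {C}.
No dependency enlarges {C}, so (C)⁺ = {C}.
The closure contains neither all of R1 = {A, C, D} nor all of R2 = {B, C}, so the common attributes are not a superkey of either fragment. The join is lossy.

No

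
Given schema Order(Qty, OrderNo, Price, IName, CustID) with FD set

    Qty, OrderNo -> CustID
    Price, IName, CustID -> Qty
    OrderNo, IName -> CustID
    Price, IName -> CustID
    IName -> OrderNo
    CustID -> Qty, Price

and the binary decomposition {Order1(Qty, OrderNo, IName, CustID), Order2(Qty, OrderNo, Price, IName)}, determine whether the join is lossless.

Common attributes: Order1 ∩ Order2 = {Qty, OrderNo, IName}.
Closure of {Qty, OrderNo, IName}: Qty, OrderNo → CustID applies, adding CustID; CustID → Qty, Price applies, adding Price. So (Qty, OrderNo, IName)⁺ = {Qty, OrderNo, Price, IName, CustID}.
This closure contains every attribute of Order1, so Order1 ∩ Order2 → Order1. The join is lossless.

Yes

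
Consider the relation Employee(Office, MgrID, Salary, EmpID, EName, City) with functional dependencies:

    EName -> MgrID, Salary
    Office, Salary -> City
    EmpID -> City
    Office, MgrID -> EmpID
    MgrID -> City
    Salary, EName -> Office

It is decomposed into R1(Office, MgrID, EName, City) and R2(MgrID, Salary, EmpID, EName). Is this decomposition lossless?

Yes

Common attributes: R1 ∩ R2 = {MgrID, EName}.
Closure of {MgrID, EName}: EName → MgrID, Salary applies, adding Salary; MgrID → City applies, adding City; Salary, EName → Office applies, adding Office; Office, MgrID → EmpID applies, adding EmpID. So (MgrID, EName)⁺ = {Office, MgrID, Salary, EmpID, EName, City}.
This closure contains every attribute of R1, so R1 ∩ R2 → R1. The join is lossless.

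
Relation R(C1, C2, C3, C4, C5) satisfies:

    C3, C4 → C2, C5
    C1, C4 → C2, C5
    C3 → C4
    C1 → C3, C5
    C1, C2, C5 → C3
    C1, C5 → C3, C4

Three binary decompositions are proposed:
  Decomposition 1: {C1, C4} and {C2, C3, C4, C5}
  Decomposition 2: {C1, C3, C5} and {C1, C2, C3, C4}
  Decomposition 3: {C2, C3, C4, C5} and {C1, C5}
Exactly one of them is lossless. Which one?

Decomposition 1: common = {C4}, closure = {C4} → lossy.
Decomposition 2: common = {C1, C3}, closure = {C1, C2, C3, C4, C5} → lossless.
Decomposition 3: common = {C5}, closure = {C5} → lossy.

Decomposition 2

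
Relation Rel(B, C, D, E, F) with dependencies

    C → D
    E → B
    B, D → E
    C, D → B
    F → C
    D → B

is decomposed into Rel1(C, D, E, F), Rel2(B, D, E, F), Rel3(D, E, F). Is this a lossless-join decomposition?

Yes

Chase test. Columns are B, C, D, E, F; row i has aⱼ where attribute j ∈ Reli, else bᵢⱼ.
Initial tableau (one row per fragment):
  row 1: b11 a2 a3 a4 a5
  row 2: a1 b22 a3 a4 a5
  row 3: b31 b32 a3 a4 a5
Rows 1 and 2 agree on E; apply E→B and equate their B entries.
Rows 1 and 3 agree on E; apply E→B and equate their B entries.
Rows 1 and 2 agree on F; apply F→C and equate their C entries.
Rows 1 and 3 agree on F; apply F→C and equate their C entries.
Row 1 is now all distinguished symbols — the join is lossless.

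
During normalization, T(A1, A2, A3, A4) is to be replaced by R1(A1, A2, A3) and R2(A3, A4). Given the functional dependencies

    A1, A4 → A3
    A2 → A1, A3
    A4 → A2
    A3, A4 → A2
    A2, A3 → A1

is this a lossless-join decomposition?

Common attributes: R1 ∩ R2 = {A3}.
No dependency enlarges {A3}, so (A3)⁺ = {A3}.
The closure contains neither all of R1 = {A1, A2, A3} nor all of R2 = {A3, A4}, so the common attributes are not a superkey of either fragment. The join is lossy.

No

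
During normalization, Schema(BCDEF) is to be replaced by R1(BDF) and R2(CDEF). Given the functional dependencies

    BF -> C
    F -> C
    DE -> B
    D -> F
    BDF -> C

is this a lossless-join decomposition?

No

Common attributes: R1 ∩ R2 = {DF}.
Closure of {DF}: F → C applies, adding C. So (DF)⁺ = {CDF}.
The closure contains neither all of R1 = {BDF} nor all of R2 = {CDEF}, so the common attributes are not a superkey of either fragment. The join is lossy.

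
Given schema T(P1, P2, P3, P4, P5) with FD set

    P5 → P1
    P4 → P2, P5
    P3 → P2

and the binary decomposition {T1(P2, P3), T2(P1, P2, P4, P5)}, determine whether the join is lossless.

Common attributes: T1 ∩ T2 = {P2}.
No dependency enlarges {P2}, so (P2)⁺ = {P2}.
The closure contains neither all of T1 = {P2, P3} nor all of T2 = {P1, P2, P4, P5}, so the common attributes are not a superkey of either fragment. The join is lossy.

No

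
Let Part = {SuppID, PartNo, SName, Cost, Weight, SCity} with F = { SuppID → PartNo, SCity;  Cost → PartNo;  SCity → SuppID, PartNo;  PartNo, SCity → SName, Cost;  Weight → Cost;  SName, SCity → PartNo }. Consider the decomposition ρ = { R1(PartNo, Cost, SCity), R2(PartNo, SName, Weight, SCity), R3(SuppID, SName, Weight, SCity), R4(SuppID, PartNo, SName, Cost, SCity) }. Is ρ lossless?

Chase test. Columns are SuppID, PartNo, SName, Cost, Weight, SCity; row i has aⱼ where attribute j ∈ Ri, else bᵢⱼ.
Initial tableau (one row per fragment):
  row 1: b11 a2 b13 a4 b15 a6
  row 2: b21 a2 a3 b24 a5 a6
  row 3: a1 b32 a3 b34 a5 a6
  row 4: a1 a2 a3 a4 b45 a6
Rows 3 and 4 agree on SuppID; apply SuppID→PartNo, SCity and equate their PartNo, SCity entries.
Rows 1 and 2 agree on SCity; apply SCity→SuppID, PartNo and equate their SuppID, PartNo entries.
Rows 1 and 3 agree on SCity; apply SCity→SuppID, PartNo and equate their SuppID, PartNo entries.
Rows 1 and 2 agree on PartNo, SCity; apply PartNo, SCity→SName, Cost and equate their SName, Cost entries.
Rows 1 and 3 agree on PartNo, SCity; apply PartNo, SCity→SName, Cost and equate their SName, Cost entries.
Row 2 is now all distinguished symbols — the join is lossless.

Yes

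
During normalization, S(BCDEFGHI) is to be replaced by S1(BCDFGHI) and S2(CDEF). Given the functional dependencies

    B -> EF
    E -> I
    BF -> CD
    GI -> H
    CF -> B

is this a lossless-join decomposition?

Common attributes: S1 ∩ S2 = {CDF}.
Closure of {CDF}: CF → B applies, adding B; B → EF applies, adding E; E → I applies, adding I. So (CDF)⁺ = {BCDEFI}.
This closure contains every attribute of S2, so S1 ∩ S2 → S2. The join is lossless.

Yes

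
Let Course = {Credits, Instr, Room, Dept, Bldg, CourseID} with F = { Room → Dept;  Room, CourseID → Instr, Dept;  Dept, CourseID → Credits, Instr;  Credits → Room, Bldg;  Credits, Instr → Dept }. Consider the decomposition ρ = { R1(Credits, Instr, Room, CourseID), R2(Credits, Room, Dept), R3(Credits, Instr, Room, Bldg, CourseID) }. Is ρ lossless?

Chase test. Columns are Credits, Instr, Room, Dept, Bldg, CourseID; row i has aⱼ where attribute j ∈ Ri, else bᵢⱼ.
Initial tableau (one row per fragment):
  row 1: a1 a2 a3 b14 b15 a6
  row 2: a1 b22 a3 a4 b25 b26
  row 3: a1 a2 a3 b34 a5 a6
Rows 1 and 2 agree on Room; apply Room→Dept and equate their Dept entries.
Rows 1 and 3 agree on Room; apply Room→Dept and equate their Dept entries.
Rows 1 and 2 agree on Credits; apply Credits→Room, Bldg and equate their Room, Bldg entries.
Rows 1 and 3 agree on Credits; apply Credits→Room, Bldg and equate their Room, Bldg entries.
Row 1 is now all distinguished symbols — the join is lossless.

Yes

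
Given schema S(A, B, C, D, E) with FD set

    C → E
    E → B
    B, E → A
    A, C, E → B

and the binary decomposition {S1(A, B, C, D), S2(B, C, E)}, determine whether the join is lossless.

Yes

Common attributes: S1 ∩ S2 = {B, C}.
Closure of {B, C}: C → E applies, adding E; B, E → A applies, adding A. So (B, C)⁺ = {A, B, C, E}.
This closure contains every attribute of S2, so S1 ∩ S2 → S2. The join is lossless.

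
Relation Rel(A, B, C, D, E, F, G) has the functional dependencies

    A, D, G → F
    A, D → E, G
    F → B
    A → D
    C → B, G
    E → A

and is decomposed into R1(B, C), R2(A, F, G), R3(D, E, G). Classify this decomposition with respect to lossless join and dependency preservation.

Lossless test (chase): applying each FD to every pair of rows produces no changes in the tableau, so no row becomes fully distinguished — the join is lossy.
Dependency preservation: the restricted closure of {A, D} across the fragments never reaches {E, G}, so A, D → E, G cannot be enforced without a join — not preserved.

lossy and not dependency-preserving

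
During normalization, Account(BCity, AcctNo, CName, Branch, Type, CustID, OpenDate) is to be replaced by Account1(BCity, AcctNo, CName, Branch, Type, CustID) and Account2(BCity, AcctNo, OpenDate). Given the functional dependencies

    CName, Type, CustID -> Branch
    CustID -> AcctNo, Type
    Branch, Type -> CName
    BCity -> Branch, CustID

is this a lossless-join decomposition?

Yes

Common attributes: Account1 ∩ Account2 = {BCity, AcctNo}.
Closure of {BCity, AcctNo}: BCity → Branch, CustID applies, adding Branch, CustID; CustID → AcctNo, Type applies, adding Type; Branch, Type → CName applies, adding CName. So (BCity, AcctNo)⁺ = {BCity, AcctNo, CName, Branch, Type, CustID}.
This closure contains every attribute of Account1, so Account1 ∩ Account2 → Account1. The join is lossless.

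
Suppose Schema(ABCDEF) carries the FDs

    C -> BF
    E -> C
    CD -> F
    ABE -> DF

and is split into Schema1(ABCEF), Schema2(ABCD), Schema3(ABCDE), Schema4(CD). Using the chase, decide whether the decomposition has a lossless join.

Yes

Chase test. Columns are ABCDEF; row i has aⱼ where attribute j ∈ Schemai, else bᵢⱼ.
Initial tableau (one row per fragment):
  row 1: a1 a2 a3 b14 a5 a6
  row 2: a1 a2 a3 a4 b25 b26
  row 3: a1 a2 a3 a4 a5 b36
  row 4: b41 b42 a3 a4 b45 b46
Rows 1 and 2 agree on C; apply C→BF and equate their BF entries.
Rows 1 and 3 agree on C; apply C→BF and equate their BF entries.
Rows 1 and 4 agree on C; apply C→BF and equate their BF entries.
Rows 1 and 3 agree on ABE; apply ABE→DF and equate their DF entries.
Row 1 is now all distinguished symbols — the join is lossless.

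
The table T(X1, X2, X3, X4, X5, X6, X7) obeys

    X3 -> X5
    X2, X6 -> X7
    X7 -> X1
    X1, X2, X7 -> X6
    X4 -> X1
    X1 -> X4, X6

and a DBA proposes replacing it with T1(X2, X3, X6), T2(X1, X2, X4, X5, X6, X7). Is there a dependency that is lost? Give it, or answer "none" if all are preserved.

X3 -> X5

Check X3 → X5: no single fragment contains all of {X3, X5}, and the restricted closure of {X3} across the fragments never reaches {X5}.
X2, X6 → X7 is preserved.
X7 → X1 is preserved.
X1, X2, X7 → X6 is preserved.
X4 → X1 is preserved.
X1 → X4, X6 is preserved.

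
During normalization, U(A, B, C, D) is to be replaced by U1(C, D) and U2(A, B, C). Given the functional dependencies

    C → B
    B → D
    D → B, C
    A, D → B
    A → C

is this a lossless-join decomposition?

Yes

Common attributes: U1 ∩ U2 = {C}.
Closure of {C}: C → B applies, adding B; B → D applies, adding D. So (C)⁺ = {B, C, D}.
This closure contains every attribute of U1, so U1 ∩ U2 → U1. The join is lossless.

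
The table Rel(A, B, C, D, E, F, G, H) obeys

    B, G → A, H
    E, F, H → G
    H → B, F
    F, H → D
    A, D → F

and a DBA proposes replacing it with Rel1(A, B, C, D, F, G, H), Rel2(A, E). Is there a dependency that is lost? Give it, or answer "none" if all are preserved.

Check E, F, H → G: no single fragment contains all of {E, F, G, H}, and the restricted closure of {E, F, H} across the fragments never reaches {G}.
B, G → A, H is preserved.
H → B, F is preserved.
F, H → D is preserved.
A, D → F is preserved.

E, F, H → G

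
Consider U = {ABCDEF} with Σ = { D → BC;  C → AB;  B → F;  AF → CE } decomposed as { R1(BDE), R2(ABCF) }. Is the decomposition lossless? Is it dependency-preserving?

lossy and not dependency-preserving

Lossless test: (B)⁺ = {BF}, which is a superkey of neither fragment — lossy.
Dependency preservation: the restricted closure of {D} across the fragments never reaches {BC}, so D → BC cannot be enforced without a join — not preserved.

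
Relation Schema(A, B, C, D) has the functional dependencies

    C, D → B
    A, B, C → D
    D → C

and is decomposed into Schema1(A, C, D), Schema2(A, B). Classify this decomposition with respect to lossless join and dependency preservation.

Lossless test: (A)⁺ = {A}, which is a superkey of neither fragment — lossy.
Dependency preservation: the restricted closure of {C, D} across the fragments never reaches {B}, so C, D → B cannot be enforced without a join — not preserved.

lossy and not dependency-preserving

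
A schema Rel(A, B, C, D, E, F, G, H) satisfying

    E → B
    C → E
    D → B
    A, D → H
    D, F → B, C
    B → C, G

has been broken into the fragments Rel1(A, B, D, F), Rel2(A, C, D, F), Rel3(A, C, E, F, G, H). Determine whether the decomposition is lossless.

No

Chase test. Columns are A, B, C, D, E, F, G, H; row i has aⱼ where attribute j ∈ Reli, else bᵢⱼ.
Initial tableau (one row per fragment):
  row 1: a1 a2 b13 a4 b15 a6 b17 b18
  row 2: a1 b22 a3 a4 b25 a6 b27 b28
  row 3: a1 b32 a3 b34 a5 a6 a7 a8
Rows 2 and 3 agree on C; apply C→E and equate their E entries.
Rows 1 and 2 agree on D; apply D→B and equate their B entries.
Rows 1 and 2 agree on A, D; apply A, D→H and equate their H entries.
Rows 1 and 2 agree on D, F; apply D, F→B, C and equate their B, C entries.
Rows 1 and 2 agree on B; apply B→C, G and equate their C, G entries.
Rows 2 and 3 agree on E; apply E→B and equate their B entries.
Rows 1 and 2 agree on C; apply C→E and equate their E entries.
Rows 1 and 3 agree on B; apply B→C, G and equate their C, G entries.
No row becomes fully distinguished — the join is lossy.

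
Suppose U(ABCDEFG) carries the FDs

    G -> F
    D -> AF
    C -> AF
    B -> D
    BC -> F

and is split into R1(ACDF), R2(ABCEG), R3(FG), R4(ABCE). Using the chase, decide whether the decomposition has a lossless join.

Chase test. Columns are ABCDEFG; row i has aⱼ where attribute j ∈ Ri, else bᵢⱼ.
Initial tableau (one row per fragment):
  row 1: a1 b12 a3 a4 b15 a6 b17
  row 2: a1 a2 a3 b24 a5 b26 a7
  row 3: b31 b32 b33 b34 b35 a6 a7
  row 4: a1 a2 a3 b44 a5 b46 b47
Rows 2 and 3 agree on G; apply G→F and equate their F entries.
Rows 1 and 4 agree on C; apply C→AF and equate their AF entries.
Rows 2 and 4 agree on B; apply B→D and equate their D entries.
No row becomes fully distinguished — the join is lossy.

No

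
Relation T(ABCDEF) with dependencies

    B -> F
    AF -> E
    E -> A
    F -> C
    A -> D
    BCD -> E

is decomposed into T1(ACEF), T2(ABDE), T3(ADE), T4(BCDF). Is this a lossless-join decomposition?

Chase test. Columns are ABCDEF; row i has aⱼ where attribute j ∈ Ti, else bᵢⱼ.
Initial tableau (one row per fragment):
  row 1: a1 b12 a3 b14 a5 a6
  row 2: a1 a2 b23 a4 a5 b26
  row 3: a1 b32 b33 a4 a5 b36
  row 4: b41 a2 a3 a4 b45 a6
Rows 2 and 4 agree on B; apply B→F and equate their F entries.
Rows 1 and 2 agree on F; apply F→C and equate their C entries.
Rows 1 and 2 agree on A; apply A→D and equate their D entries.
Rows 2 and 4 agree on BCD; apply BCD→E and equate their E entries.
Rows 1 and 4 agree on E; apply E→A and equate their A entries.
Row 2 is now all distinguished symbols — the join is lossless.

Yes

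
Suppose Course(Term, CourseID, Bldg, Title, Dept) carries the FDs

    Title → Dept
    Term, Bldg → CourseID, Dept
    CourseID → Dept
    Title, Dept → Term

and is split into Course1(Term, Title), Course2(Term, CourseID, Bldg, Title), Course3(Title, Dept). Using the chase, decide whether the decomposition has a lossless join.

Yes

Chase test. Columns are Term, CourseID, Bldg, Title, Dept; row i has aⱼ where attribute j ∈ Coursei, else bᵢⱼ.
Initial tableau (one row per fragment):
  row 1: a1 b12 b13 a4 b15
  row 2: a1 a2 a3 a4 b25
  row 3: b31 b32 b33 a4 a5
Rows 1 and 2 agree on Title; apply Title→Dept and equate their Dept entries.
Rows 1 and 3 agree on Title; apply Title→Dept and equate their Dept entries.
Rows 1 and 3 agree on Title, Dept; apply Title, Dept→Term and equate their Term entries.
Row 2 is now all distinguished symbols — the join is lossless.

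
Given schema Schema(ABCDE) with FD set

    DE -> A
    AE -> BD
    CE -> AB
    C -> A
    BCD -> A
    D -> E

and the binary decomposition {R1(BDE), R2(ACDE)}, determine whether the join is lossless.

Yes

Common attributes: R1 ∩ R2 = {DE}.
Closure of {DE}: DE → A applies, adding A; AE → BD applies, adding B. So (DE)⁺ = {ABDE}.
This closure contains every attribute of R1, so R1 ∩ R2 → R1. The join is lossless.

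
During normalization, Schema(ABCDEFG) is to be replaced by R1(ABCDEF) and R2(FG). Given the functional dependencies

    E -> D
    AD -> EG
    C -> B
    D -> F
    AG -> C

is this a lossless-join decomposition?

Common attributes: R1 ∩ R2 = {F}.
No dependency enlarges {F}, so (F)⁺ = {F}.
The closure contains neither all of R1 = {ABCDEF} nor all of R2 = {FG}, so the common attributes are not a superkey of either fragment. The join is lossy.

No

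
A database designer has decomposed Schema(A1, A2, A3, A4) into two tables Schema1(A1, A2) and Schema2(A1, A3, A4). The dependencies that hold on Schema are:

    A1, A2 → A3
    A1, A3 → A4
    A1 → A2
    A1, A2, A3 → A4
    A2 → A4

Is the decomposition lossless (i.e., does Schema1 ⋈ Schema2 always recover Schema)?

Common attributes: Schema1 ∩ Schema2 = {A1}.
Closure of {A1}: A1 → A2 applies, adding A2; A2 → A4 applies, adding A4; A1, A2 → A3 applies, adding A3. So (A1)⁺ = {A1, A2, A3, A4}.
This closure contains every attribute of Schema1, so Schema1 ∩ Schema2 → Schema1. The join is lossless.

Yes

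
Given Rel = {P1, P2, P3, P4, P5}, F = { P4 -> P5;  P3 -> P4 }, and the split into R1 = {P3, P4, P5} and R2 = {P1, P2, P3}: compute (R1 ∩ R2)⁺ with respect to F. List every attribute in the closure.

P3, P4, P5

R1 ∩ R2 = {P3}.
P3 → P4 applies, adding P4
P4 → P5 applies, adding P5
Closure: {P3, P4, P5}.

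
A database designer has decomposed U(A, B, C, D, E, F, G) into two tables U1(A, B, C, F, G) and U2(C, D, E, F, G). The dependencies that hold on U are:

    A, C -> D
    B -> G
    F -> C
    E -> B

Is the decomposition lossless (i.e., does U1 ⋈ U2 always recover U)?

Common attributes: U1 ∩ U2 = {C, F, G}.
No dependency enlarges {C, F, G}, so (C, F, G)⁺ = {C, F, G}.
The closure contains neither all of U1 = {A, B, C, F, G} nor all of U2 = {C, D, E, F, G}, so the common attributes are not a superkey of either fragment. The join is lossy.

No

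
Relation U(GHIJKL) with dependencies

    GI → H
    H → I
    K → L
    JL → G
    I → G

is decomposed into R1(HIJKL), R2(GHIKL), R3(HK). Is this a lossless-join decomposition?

Chase test. Columns are GHIJKL; row i has aⱼ where attribute j ∈ Ri, else bᵢⱼ.
Initial tableau (one row per fragment):
  row 1: b11 a2 a3 a4 a5 a6
  row 2: a1 a2 a3 b24 a5 a6
  row 3: b31 a2 b33 b34 a5 b36
Rows 1 and 3 agree on H; apply H→I and equate their I entries.
Rows 1 and 3 agree on K; apply K→L and equate their L entries.
Rows 1 and 2 agree on I; apply I→G and equate their G entries.
Rows 1 and 3 agree on I; apply I→G and equate their G entries.
Row 1 is now all distinguished symbols — the join is lossless.

Yes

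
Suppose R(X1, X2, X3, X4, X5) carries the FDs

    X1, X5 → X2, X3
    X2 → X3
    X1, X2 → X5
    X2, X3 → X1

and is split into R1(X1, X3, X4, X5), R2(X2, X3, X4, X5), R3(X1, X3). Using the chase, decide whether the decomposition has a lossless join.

Chase test. Columns are X1, X2, X3, X4, X5; row i has aⱼ where attribute j ∈ Ri, else bᵢⱼ.
Initial tableau (one row per fragment):
  row 1: a1 b12 a3 a4 a5
  row 2: b21 a2 a3 a4 a5
  row 3: a1 b32 a3 b34 b35
No row becomes fully distinguished — the join is lossy.

No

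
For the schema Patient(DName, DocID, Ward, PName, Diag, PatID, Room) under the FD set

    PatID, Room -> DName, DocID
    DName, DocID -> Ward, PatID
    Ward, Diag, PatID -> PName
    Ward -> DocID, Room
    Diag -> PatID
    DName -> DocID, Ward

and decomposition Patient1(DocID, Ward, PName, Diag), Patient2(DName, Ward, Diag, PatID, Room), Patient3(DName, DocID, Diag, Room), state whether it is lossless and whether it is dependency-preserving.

Lossless test (chase): Rows 1 and 2 agree on Ward; apply Ward→DocID, Room and equate their DocID, Room entries. Rows 1 and 2 agree on Diag; apply Diag→PatID and equate their PatID entries. Rows 1 and 3 agree on Diag; apply Diag→PatID and equate their PatID entries. Rows 2 and 3 agree on DName; apply DName→DocID, Ward and equate their DocID, Ward entries. Rows 1 and 2 agree on PatID, Room; apply PatID, Room→DName, DocID and equate their DName, DocID entries. Rows 1 and 2 agree on Ward, Diag, PatID; apply Ward, Diag, PatID→PName and equate their PName entries. Rows 1 and 3 agree on Ward, Diag, PatID; apply Ward, Diag, PatID→PName and equate their PName entries. Row 1 is now all distinguished symbols — the join is lossless.
Dependency preservation: PatID, Room → DName, DocID; DName, DocID → Ward, PatID; Ward, Diag, PatID → PName; Ward → DocID, Room; DName → DocID, Ward are not contained in any single fragment, but the restricted closure of each left-hand side across the fragments still reaches the right-hand side; the remaining FDs each lie inside some fragment. All dependencies are preserved.

lossless and dependency-preserving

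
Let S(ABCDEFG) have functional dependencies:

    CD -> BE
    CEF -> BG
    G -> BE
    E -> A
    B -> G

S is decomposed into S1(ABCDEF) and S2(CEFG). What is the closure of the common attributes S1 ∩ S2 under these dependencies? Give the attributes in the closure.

S1 ∩ S2 = {CEF}.
CEF → BG applies, adding BG
E → A applies, adding A
Closure: {ABCEFG}.

ABCEFG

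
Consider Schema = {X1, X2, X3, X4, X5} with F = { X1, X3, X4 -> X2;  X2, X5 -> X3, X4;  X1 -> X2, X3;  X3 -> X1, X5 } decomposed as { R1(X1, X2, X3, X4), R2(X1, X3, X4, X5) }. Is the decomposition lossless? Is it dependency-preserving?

Lossless test: (X1, X3, X4)⁺ = {X1, X2, X3, X4, X5}, which contains all of one fragment — lossless.
Dependency preservation: the restricted closure of {X2, X5} across the fragments never reaches {X3, X4}, so X2, X5 → X3, X4 cannot be enforced without a join — not preserved.

lossless but not dependency-preserving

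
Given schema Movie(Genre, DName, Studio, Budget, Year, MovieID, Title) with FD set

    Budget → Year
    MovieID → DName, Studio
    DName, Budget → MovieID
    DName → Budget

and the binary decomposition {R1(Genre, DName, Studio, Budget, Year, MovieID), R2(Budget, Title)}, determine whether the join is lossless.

Common attributes: R1 ∩ R2 = {Budget}.
Closure of {Budget}: Budget → Year applies, adding Year. So (Budget)⁺ = {Budget, Year}.
The closure contains neither all of R1 = {Genre, DName, Studio, Budget, Year, MovieID} nor all of R2 = {Budget, Title}, so the common attributes are not a superkey of either fragment. The join is lossy.

No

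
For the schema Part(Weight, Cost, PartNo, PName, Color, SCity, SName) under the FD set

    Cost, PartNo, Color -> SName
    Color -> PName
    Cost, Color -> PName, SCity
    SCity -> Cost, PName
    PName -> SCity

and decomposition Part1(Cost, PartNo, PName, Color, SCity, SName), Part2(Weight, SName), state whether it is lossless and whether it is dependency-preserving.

lossy but dependency-preserving

Lossless test: (SName)⁺ = {SName}, which is a superkey of neither fragment — lossy.
Dependency preservation: every FD's attributes lie within a single fragment, so each can be enforced locally — preserved.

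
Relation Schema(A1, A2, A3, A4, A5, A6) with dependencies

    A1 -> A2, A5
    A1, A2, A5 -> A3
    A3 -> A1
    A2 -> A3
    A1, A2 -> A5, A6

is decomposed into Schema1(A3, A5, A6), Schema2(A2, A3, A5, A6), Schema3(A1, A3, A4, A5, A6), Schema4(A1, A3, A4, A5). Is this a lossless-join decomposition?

Chase test. Columns are A1, A2, A3, A4, A5, A6; row i has aⱼ where attribute j ∈ Schemai, else bᵢⱼ.
Initial tableau (one row per fragment):
  row 1: b11 b12 a3 b14 a5 a6
  row 2: b21 a2 a3 b24 a5 a6
  row 3: a1 b32 a3 a4 a5 a6
  row 4: a1 b42 a3 a4 a5 b46
Rows 3 and 4 agree on A1; apply A1→A2, A5 and equate their A2, A5 entries.
Rows 1 and 2 agree on A3; apply A3→A1 and equate their A1 entries.
Rows 1 and 3 agree on A3; apply A3→A1 and equate their A1 entries.
Rows 3 and 4 agree on A1, A2; apply A1, A2→A5, A6 and equate their A5, A6 entries.
Rows 1 and 2 agree on A1; apply A1→A2, A5 and equate their A2, A5 entries.
Rows 1 and 3 agree on A1; apply A1→A2, A5 and equate their A2, A5 entries.
Row 3 is now all distinguished symbols — the join is lossless.

Yes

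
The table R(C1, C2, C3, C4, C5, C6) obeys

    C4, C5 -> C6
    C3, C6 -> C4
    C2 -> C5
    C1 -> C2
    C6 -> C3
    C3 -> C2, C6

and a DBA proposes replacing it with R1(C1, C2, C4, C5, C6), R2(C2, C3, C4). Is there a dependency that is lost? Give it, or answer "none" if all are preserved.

C4, C5 → C6 lies within R1.
C3, C6 → C4: restricted closure across fragments reaches C4.
C2 → C5 lies within R1.
C1 → C2 lies within R1.
C6 → C3: restricted closure across fragments reaches C3.
C3 → C2, C6: restricted closure across fragments reaches C2, C6.
Every dependency is enforceable on the fragments, so the decomposition is dependency-preserving.

none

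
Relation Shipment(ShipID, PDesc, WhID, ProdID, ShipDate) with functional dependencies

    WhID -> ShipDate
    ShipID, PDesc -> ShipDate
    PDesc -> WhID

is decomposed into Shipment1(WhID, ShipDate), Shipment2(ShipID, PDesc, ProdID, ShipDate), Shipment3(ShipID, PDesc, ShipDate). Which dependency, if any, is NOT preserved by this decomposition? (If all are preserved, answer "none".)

Check PDesc → WhID: no single fragment contains all of {PDesc, WhID}, and the restricted closure of {PDesc} across the fragments never reaches {WhID}.
WhID → ShipDate is preserved.
ShipID, PDesc → ShipDate is preserved.

PDesc -> WhID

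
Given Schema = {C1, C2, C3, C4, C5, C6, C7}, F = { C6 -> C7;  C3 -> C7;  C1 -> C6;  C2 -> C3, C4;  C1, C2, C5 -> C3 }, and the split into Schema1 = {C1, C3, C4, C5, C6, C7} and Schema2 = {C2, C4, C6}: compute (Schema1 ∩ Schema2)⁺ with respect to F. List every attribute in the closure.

Schema1 ∩ Schema2 = {C4, C6}.
C6 → C7 applies, adding C7
Closure: {C4, C6, C7}.

C4, C6, C7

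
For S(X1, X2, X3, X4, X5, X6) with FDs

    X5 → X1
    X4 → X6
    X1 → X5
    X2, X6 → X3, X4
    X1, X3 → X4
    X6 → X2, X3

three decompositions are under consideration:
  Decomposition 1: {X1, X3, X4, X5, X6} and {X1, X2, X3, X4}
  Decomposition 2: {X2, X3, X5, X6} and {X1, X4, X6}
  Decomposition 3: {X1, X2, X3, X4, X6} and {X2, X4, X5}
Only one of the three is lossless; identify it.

Decomposition 1

Decomposition 1: common = {X1, X3, X4}, closure = {X1, X2, X3, X4, X5, X6} → lossless.
Decomposition 2: common = {X6}, closure = {X2, X3, X4, X6} → lossy.
Decomposition 3: common = {X2, X4}, closure = {X2, X3, X4, X6} → lossy.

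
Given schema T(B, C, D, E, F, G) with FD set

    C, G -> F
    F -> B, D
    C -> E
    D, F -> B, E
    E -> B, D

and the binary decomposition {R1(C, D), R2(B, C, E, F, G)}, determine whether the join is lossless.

Yes

Common attributes: R1 ∩ R2 = {C}.
Closure of {C}: C → E applies, adding E; E → B, D applies, adding B, D. So (C)⁺ = {B, C, D, E}.
This closure contains every attribute of R1, so R1 ∩ R2 → R1. The join is lossless.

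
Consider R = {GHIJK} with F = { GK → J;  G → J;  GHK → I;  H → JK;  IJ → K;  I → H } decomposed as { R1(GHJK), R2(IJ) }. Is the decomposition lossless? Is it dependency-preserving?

Lossless test: (J)⁺ = {J}, which is a superkey of neither fragment — lossy.
Dependency preservation: the restricted closure of {GHK} across the fragments never reaches {I}, so GHK → I cannot be enforced without a join — not preserved.

lossy and not dependency-preserving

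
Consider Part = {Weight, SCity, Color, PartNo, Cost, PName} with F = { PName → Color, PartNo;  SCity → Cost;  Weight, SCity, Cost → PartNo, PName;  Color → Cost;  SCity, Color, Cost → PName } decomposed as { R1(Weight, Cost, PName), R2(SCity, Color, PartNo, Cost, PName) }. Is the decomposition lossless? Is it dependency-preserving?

Lossless test: (Cost, PName)⁺ = {Color, PartNo, Cost, PName}, which is a superkey of neither fragment — lossy.
Dependency preservation: the restricted closure of {Weight, SCity, Cost} across the fragments never reaches {PartNo, PName}, so Weight, SCity, Cost → PartNo, PName cannot be enforced without a join — not preserved.

lossy and not dependency-preserving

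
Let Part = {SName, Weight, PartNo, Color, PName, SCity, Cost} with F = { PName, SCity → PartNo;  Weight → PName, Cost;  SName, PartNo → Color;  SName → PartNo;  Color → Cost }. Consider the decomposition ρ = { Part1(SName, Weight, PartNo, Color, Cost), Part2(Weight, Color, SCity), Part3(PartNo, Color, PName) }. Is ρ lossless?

No

Chase test. Columns are SName, Weight, PartNo, Color, PName, SCity, Cost; row i has aⱼ where attribute j ∈ Parti, else bᵢⱼ.
Initial tableau (one row per fragment):
  row 1: a1 a2 a3 a4 b15 b16 a7
  row 2: b21 a2 b23 a4 b25 a6 b27
  row 3: b31 b32 a3 a4 a5 b36 b37
Rows 1 and 2 agree on Weight; apply Weight→PName, Cost and equate their PName, Cost entries.
Rows 1 and 3 agree on Color; apply Color→Cost and equate their Cost entries.
No row becomes fully distinguished — the join is lossy.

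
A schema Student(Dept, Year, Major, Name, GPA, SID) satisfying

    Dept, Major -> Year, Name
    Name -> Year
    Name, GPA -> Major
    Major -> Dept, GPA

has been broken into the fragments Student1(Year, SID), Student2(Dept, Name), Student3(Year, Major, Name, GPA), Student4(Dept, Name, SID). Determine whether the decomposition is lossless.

Chase test. Columns are Dept, Year, Major, Name, GPA, SID; row i has aⱼ where attribute j ∈ Studenti, else bᵢⱼ.
Initial tableau (one row per fragment):
  row 1: b11 a2 b13 b14 b15 a6
  row 2: a1 b22 b23 a4 b25 b26
  row 3: b31 a2 a3 a4 a5 b36
  row 4: a1 b42 b43 a4 b45 a6
Rows 2 and 3 agree on Name; apply Name→Year and equate their Year entries.
Rows 2 and 4 agree on Name; apply Name→Year and equate their Year entries.
No row becomes fully distinguished — the join is lossy.

No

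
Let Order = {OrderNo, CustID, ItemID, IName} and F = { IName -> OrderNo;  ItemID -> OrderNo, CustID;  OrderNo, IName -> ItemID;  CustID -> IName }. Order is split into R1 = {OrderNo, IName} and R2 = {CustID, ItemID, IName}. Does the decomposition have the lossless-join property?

Yes

Common attributes: R1 ∩ R2 = {IName}.
Closure of {IName}: IName → OrderNo applies, adding OrderNo; OrderNo, IName → ItemID applies, adding ItemID; ItemID → OrderNo, CustID applies, adding CustID. So (IName)⁺ = {OrderNo, CustID, ItemID, IName}.
This closure contains every attribute of R1, so R1 ∩ R2 → R1. The join is lossless.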